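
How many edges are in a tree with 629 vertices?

A tree on n vertices always has exactly n - 1 edges.
For n = 629: edges = 629 - 1 = 628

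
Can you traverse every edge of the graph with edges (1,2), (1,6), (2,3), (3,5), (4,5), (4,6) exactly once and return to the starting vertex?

Step 1: Find the degree of each vertex:
  deg(1) = 2
  deg(2) = 2
  deg(3) = 2
  deg(4) = 2
  deg(5) = 2
  deg(6) = 2

Step 2: Count vertices with odd degree:
  All vertices have even degree (0 odd-degree vertices)

Step 3: Apply Euler's theorem:
  - Eulerian circuit exists iff graph is connected and all vertices have even degree
  - Eulerian path exists iff graph is connected and has 0 or 2 odd-degree vertices

Graph is connected with 0 odd-degree vertices.
Both Eulerian circuit and Eulerian path exist.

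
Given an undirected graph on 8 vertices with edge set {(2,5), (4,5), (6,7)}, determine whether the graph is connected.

Step 1: Build adjacency list from edges:
  1: (none)
  2: 5
  3: (none)
  4: 5
  5: 2, 4
  6: 7
  7: 6
  8: (none)

Step 2: Run BFS/DFS from vertex 1:
  Visited: {1}
  Reached 1 of 8 vertices

Step 3: Only 1 of 8 vertices reached. Graph is disconnected.
Connected components: {1}, {2, 4, 5}, {3}, {6, 7}, {8}
Answer: No, the graph is not connected (5 components).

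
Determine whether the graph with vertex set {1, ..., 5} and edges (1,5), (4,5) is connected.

Step 1: Build adjacency list from edges:
  1: 5
  2: (none)
  3: (none)
  4: 5
  5: 1, 4

Step 2: Run BFS/DFS from vertex 1:
  Visited: {1, 5, 4}
  Reached 3 of 5 vertices

Step 3: Only 3 of 5 vertices reached. Graph is disconnected.
Connected components: {1, 4, 5}, {2}, {3}
Answer: No, the graph is not connected (3 components).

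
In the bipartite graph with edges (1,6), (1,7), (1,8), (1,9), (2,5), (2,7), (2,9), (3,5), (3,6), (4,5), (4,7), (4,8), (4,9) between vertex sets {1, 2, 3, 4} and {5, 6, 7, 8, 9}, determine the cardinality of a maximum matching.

Step 1: List the neighbors of each left vertex:
  1: 6, 7, 8, 9
  2: 5, 7, 9
  3: 5, 6
  4: 5, 7, 8, 9

Step 2: Greedily match left vertices, then look for augmenting paths:
  Match 1 -- 6
  Match 2 -- 9
  Match 3 -- 5
  Match 4 -- 7
  No augmenting path remains.

Step 3: Verify this is maximum:
  Matching size 4 = min(|L|, |R|) = min(4, 5), which is an upper bound, so this matching is maximum.

Maximum matching: {(1,6), (2,9), (3,5), (4,7)}
Size: 4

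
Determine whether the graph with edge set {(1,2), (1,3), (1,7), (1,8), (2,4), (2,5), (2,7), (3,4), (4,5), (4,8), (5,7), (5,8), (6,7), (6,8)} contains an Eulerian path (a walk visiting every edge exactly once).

Step 1: Find the degree of each vertex:
  deg(1) = 4
  deg(2) = 4
  deg(3) = 2
  deg(4) = 4
  deg(5) = 4
  deg(6) = 2
  deg(7) = 4
  deg(8) = 4

Step 2: Count vertices with odd degree:
  All vertices have even degree (0 odd-degree vertices)

Step 3: Apply Euler's theorem:
  - Eulerian circuit exists iff graph is connected and all vertices have even degree
  - Eulerian path exists iff graph is connected and has 0 or 2 odd-degree vertices

Graph is connected with 0 odd-degree vertices.
Both Eulerian circuit and Eulerian path exist.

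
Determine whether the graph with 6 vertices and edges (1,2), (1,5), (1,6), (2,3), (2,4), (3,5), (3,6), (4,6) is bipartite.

Step 1: Attempt 2-coloring using BFS:
  Start at vertex 1, assign color 0
  Color vertex 2 with color 1 (neighbor of 1)
  Color vertex 5 with color 1 (neighbor of 1)
  Color vertex 6 with color 1 (neighbor of 1)
  Color vertex 3 with color 0 (neighbor of 2)
  Color vertex 4 with color 0 (neighbor of 2)

Step 2: 2-coloring succeeded. No conflicts found.
  Set A (color 0): {1, 3, 4}
  Set B (color 1): {2, 5, 6}

The graph is bipartite with partition {1, 3, 4}, {2, 5, 6}.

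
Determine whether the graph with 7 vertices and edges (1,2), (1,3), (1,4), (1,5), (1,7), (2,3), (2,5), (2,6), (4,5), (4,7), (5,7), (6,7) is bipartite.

Step 1: Attempt 2-coloring using BFS:
  Start at vertex 1, assign color 0
  Color vertex 2 with color 1 (neighbor of 1)
  Color vertex 3 with color 1 (neighbor of 1)
  Color vertex 4 with color 1 (neighbor of 1)
  Color vertex 5 with color 1 (neighbor of 1)
  Color vertex 7 with color 1 (neighbor of 1)

Step 2: Conflict found! Vertices 2 and 3 are adjacent but have the same color.
This means the graph contains an odd cycle.

The graph is NOT bipartite.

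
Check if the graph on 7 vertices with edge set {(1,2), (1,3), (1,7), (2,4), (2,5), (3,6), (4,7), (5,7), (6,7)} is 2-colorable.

Step 1: Attempt 2-coloring using BFS:
  Start at vertex 1, assign color 0
  Color vertex 2 with color 1 (neighbor of 1)
  Color vertex 3 with color 1 (neighbor of 1)
  Color vertex 7 with color 1 (neighbor of 1)
  Color vertex 4 with color 0 (neighbor of 2)
  Color vertex 5 with color 0 (neighbor of 2)
  Color vertex 6 with color 0 (neighbor of 3)

Step 2: 2-coloring succeeded. No conflicts found.
  Set A (color 0): {1, 4, 5, 6}
  Set B (color 1): {2, 3, 7}

The graph is bipartite with partition {1, 4, 5, 6}, {2, 3, 7}.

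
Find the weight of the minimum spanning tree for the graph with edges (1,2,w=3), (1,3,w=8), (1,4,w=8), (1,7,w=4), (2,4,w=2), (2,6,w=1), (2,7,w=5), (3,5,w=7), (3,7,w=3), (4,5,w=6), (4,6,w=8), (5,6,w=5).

Apply Kruskal's algorithm (sort edges by weight, add if no cycle):

Sorted edges by weight:
  (2,6) w=1
  (2,4) w=2
  (1,2) w=3
  (3,7) w=3
  (1,7) w=4
  (2,7) w=5
  (5,6) w=5
  (4,5) w=6
  (3,5) w=7
  (1,3) w=8
  (1,4) w=8
  (4,6) w=8

Add edge (2,6) w=1 -- no cycle. Running total: 1
Add edge (2,4) w=2 -- no cycle. Running total: 3
Add edge (1,2) w=3 -- no cycle. Running total: 6
Add edge (3,7) w=3 -- no cycle. Running total: 9
Add edge (1,7) w=4 -- no cycle. Running total: 13
Skip edge (2,7) w=5 -- would create cycle
Add edge (5,6) w=5 -- no cycle. Running total: 18

MST edges: (2,6,w=1), (2,4,w=2), (1,2,w=3), (3,7,w=3), (1,7,w=4), (5,6,w=5)
Total MST weight: 1 + 2 + 3 + 3 + 4 + 5 = 18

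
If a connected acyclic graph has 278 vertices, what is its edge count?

A tree on n vertices always has exactly n - 1 edges.
For n = 278: edges = 278 - 1 = 277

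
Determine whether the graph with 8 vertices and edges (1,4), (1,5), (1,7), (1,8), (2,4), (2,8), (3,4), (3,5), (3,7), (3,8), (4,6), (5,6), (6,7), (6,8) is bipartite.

Step 1: Attempt 2-coloring using BFS:
  Start at vertex 1, assign color 0
  Color vertex 4 with color 1 (neighbor of 1)
  Color vertex 5 with color 1 (neighbor of 1)
  Color vertex 7 with color 1 (neighbor of 1)
  Color vertex 8 with color 1 (neighbor of 1)
  Color vertex 2 with color 0 (neighbor of 4)
  Color vertex 3 with color 0 (neighbor of 4)
  Color vertex 6 with color 0 (neighbor of 4)

Step 2: 2-coloring succeeded. No conflicts found.
  Set A (color 0): {1, 2, 3, 6}
  Set B (color 1): {4, 5, 7, 8}

The graph is bipartite with partition {1, 2, 3, 6}, {4, 5, 7, 8}.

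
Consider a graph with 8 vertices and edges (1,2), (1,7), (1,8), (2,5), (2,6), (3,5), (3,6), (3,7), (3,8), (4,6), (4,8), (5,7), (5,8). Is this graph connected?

Step 1: Build adjacency list from edges:
  1: 2, 7, 8
  2: 1, 5, 6
  3: 5, 6, 7, 8
  4: 6, 8
  5: 2, 3, 7, 8
  6: 2, 3, 4
  7: 1, 3, 5
  8: 1, 3, 4, 5

Step 2: Run BFS/DFS from vertex 1:
  Visited: {1, 2, 7, 8, 5, 6, 3, 4}
  Reached 8 of 8 vertices

Step 3: All 8 vertices reached from vertex 1, so the graph is connected.
Answer: Yes, the graph is connected.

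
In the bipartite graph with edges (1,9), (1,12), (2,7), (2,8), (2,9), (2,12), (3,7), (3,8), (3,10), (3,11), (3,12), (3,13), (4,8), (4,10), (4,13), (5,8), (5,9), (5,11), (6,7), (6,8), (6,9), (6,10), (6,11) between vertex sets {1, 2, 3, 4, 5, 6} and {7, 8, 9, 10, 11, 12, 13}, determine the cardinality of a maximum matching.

Step 1: List the neighbors of each left vertex:
  1: 9, 12
  2: 7, 8, 9, 12
  3: 7, 8, 10, 11, 12, 13
  4: 8, 10, 13
  5: 8, 9, 11
  6: 7, 8, 9, 10, 11

Step 2: Greedily match left vertices, then look for augmenting paths:
  Match 1 -- 9
  Match 2 -- 12
  Match 3 -- 8
  Match 4 -- 10
  Match 5 -- 11
  Match 6 -- 7
  No augmenting path remains.

Step 3: Verify this is maximum:
  Matching size 6 = min(|L|, |R|) = min(6, 7), which is an upper bound, so this matching is maximum.

Maximum matching: {(1,9), (2,12), (3,8), (4,10), (5,11), (6,7)}
Size: 6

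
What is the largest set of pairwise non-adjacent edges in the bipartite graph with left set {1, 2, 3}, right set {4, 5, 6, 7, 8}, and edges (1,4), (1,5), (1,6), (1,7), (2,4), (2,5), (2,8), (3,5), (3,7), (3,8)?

Step 1: List the neighbors of each left vertex:
  1: 4, 5, 6, 7
  2: 4, 5, 8
  3: 5, 7, 8

Step 2: Greedily match left vertices, then look for augmenting paths:
  Match 1 -- 4
  Match 2 -- 5
  Match 3 -- 7
  No augmenting path remains.

Step 3: Verify this is maximum:
  Matching size 3 = min(|L|, |R|) = min(3, 5), which is an upper bound, so this matching is maximum.

Maximum matching: {(1,4), (2,5), (3,7)}
Size: 3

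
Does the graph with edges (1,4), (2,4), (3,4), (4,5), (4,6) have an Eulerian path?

Step 1: Find the degree of each vertex:
  deg(1) = 1
  deg(2) = 1
  deg(3) = 1
  deg(4) = 5
  deg(5) = 1
  deg(6) = 1

Step 2: Count vertices with odd degree:
  Odd-degree vertices: 1, 2, 3, 4, 5, 6 (6 total)

Step 3: Apply Euler's theorem:
  - Eulerian circuit exists iff graph is connected and all vertices have even degree
  - Eulerian path exists iff graph is connected and has 0 or 2 odd-degree vertices

Graph has 6 odd-degree vertices (need 0 or 2).
Neither Eulerian path nor Eulerian circuit exists.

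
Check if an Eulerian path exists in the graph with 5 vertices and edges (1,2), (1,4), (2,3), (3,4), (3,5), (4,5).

Step 1: Find the degree of each vertex:
  deg(1) = 2
  deg(2) = 2
  deg(3) = 3
  deg(4) = 3
  deg(5) = 2

Step 2: Count vertices with odd degree:
  Odd-degree vertices: 3, 4 (2 total)

Step 3: Apply Euler's theorem:
  - Eulerian circuit exists iff graph is connected and all vertices have even degree
  - Eulerian path exists iff graph is connected and has 0 or 2 odd-degree vertices

Graph is connected with exactly 2 odd-degree vertices (3, 4).
Eulerian path exists (starting and ending at the odd-degree vertices), but no Eulerian circuit.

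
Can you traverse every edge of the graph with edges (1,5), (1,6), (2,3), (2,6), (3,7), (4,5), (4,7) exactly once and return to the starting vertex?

Step 1: Find the degree of each vertex:
  deg(1) = 2
  deg(2) = 2
  deg(3) = 2
  deg(4) = 2
  deg(5) = 2
  deg(6) = 2
  deg(7) = 2

Step 2: Count vertices with odd degree:
  All vertices have even degree (0 odd-degree vertices)

Step 3: Apply Euler's theorem:
  - Eulerian circuit exists iff graph is connected and all vertices have even degree
  - Eulerian path exists iff graph is connected and has 0 or 2 odd-degree vertices

Graph is connected with 0 odd-degree vertices.
Both Eulerian circuit and Eulerian path exist.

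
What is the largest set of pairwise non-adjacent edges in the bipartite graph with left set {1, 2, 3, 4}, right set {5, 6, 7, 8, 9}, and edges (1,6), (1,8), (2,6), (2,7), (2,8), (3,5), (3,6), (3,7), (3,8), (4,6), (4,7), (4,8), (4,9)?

Step 1: List the neighbors of each left vertex:
  1: 6, 8
  2: 6, 7, 8
  3: 5, 6, 7, 8
  4: 6, 7, 8, 9

Step 2: Greedily match left vertices, then look for augmenting paths:
  Match 1 -- 6
  Match 2 -- 7
  Match 3 -- 5
  Match 4 -- 8
  No augmenting path remains.

Step 3: Verify this is maximum:
  Matching size 4 = min(|L|, |R|) = min(4, 5), which is an upper bound, so this matching is maximum.

Maximum matching: {(1,6), (2,7), (3,5), (4,8)}
Size: 4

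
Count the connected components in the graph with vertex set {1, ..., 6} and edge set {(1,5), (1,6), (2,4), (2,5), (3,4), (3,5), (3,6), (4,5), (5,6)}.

Step 1: Build adjacency list from edges:
  1: 5, 6
  2: 4, 5
  3: 4, 5, 6
  4: 2, 3, 5
  5: 1, 2, 3, 4, 6
  6: 1, 3, 5

Step 2: Run BFS/DFS from vertex 1:
  Visited: {1, 5, 6, 2, 3, 4}
  Reached 6 of 6 vertices

Step 3: All 6 vertices reached from vertex 1, so the graph is connected.
Number of connected components: 1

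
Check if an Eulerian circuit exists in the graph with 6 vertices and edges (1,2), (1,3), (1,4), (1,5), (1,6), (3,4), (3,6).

Step 1: Find the degree of each vertex:
  deg(1) = 5
  deg(2) = 1
  deg(3) = 3
  deg(4) = 2
  deg(5) = 1
  deg(6) = 2

Step 2: Count vertices with odd degree:
  Odd-degree vertices: 1, 2, 3, 5 (4 total)

Step 3: Apply Euler's theorem:
  - Eulerian circuit exists iff graph is connected and all vertices have even degree
  - Eulerian path exists iff graph is connected and has 0 or 2 odd-degree vertices

Graph has 4 odd-degree vertices (need 0 or 2).
Neither Eulerian path nor Eulerian circuit exists.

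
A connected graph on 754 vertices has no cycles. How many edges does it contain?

A tree on n vertices always has exactly n - 1 edges.
For n = 754: edges = 754 - 1 = 753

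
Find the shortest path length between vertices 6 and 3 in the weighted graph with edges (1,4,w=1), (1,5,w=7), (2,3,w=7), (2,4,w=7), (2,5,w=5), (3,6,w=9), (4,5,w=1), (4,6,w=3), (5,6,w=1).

Step 1: Build adjacency list with weights:
  1: 4(w=1), 5(w=7)
  2: 3(w=7), 4(w=7), 5(w=5)
  3: 2(w=7), 6(w=9)
  4: 1(w=1), 2(w=7), 5(w=1), 6(w=3)
  5: 1(w=7), 2(w=5), 4(w=1), 6(w=1)
  6: 3(w=9), 4(w=3), 5(w=1)

Step 2: Apply Dijkstra's algorithm from vertex 6:
  Visit vertex 6 (distance=0)
    Update dist[3] = 9
    Update dist[4] = 3
    Update dist[5] = 1
  Visit vertex 5 (distance=1)
    Update dist[1] = 8
    Update dist[2] = 6
    Update dist[4] = 2
  Visit vertex 4 (distance=2)
    Update dist[1] = 3
  Visit vertex 1 (distance=3)
  Visit vertex 2 (distance=6)
  Visit vertex 3 (distance=9)

Step 3: Shortest path: 6 -> 3
Total weight: 9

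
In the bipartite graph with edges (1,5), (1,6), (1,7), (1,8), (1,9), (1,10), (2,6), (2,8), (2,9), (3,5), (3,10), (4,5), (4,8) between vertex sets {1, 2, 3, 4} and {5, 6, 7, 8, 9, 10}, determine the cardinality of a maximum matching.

Step 1: List the neighbors of each left vertex:
  1: 5, 6, 7, 8, 9, 10
  2: 6, 8, 9
  3: 5, 10
  4: 5, 8

Step 2: Greedily match left vertices, then look for augmenting paths:
  Match 1 -- 5
  Match 2 -- 6
  Match 3 -- 10
  Match 4 -- 8
  No augmenting path remains.

Step 3: Verify this is maximum:
  Matching size 4 = min(|L|, |R|) = min(4, 6), which is an upper bound, so this matching is maximum.

Maximum matching: {(1,5), (2,6), (3,10), (4,8)}
Size: 4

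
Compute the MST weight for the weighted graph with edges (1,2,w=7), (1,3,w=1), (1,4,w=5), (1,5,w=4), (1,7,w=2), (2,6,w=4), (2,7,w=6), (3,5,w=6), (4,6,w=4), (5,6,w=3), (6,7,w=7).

Apply Kruskal's algorithm (sort edges by weight, add if no cycle):

Sorted edges by weight:
  (1,3) w=1
  (1,7) w=2
  (5,6) w=3
  (1,5) w=4
  (2,6) w=4
  (4,6) w=4
  (1,4) w=5
  (2,7) w=6
  (3,5) w=6
  (1,2) w=7
  (6,7) w=7

Add edge (1,3) w=1 -- no cycle. Running total: 1
Add edge (1,7) w=2 -- no cycle. Running total: 3
Add edge (5,6) w=3 -- no cycle. Running total: 6
Add edge (1,5) w=4 -- no cycle. Running total: 10
Add edge (2,6) w=4 -- no cycle. Running total: 14
Add edge (4,6) w=4 -- no cycle. Running total: 18

MST edges: (1,3,w=1), (1,7,w=2), (5,6,w=3), (1,5,w=4), (2,6,w=4), (4,6,w=4)
Total MST weight: 1 + 2 + 3 + 4 + 4 + 4 = 18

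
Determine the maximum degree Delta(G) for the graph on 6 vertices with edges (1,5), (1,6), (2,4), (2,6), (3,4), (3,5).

Step 1: Count edges incident to each vertex:
  deg(1) = 2 (neighbors: 5, 6)
  deg(2) = 2 (neighbors: 4, 6)
  deg(3) = 2 (neighbors: 4, 5)
  deg(4) = 2 (neighbors: 2, 3)
  deg(5) = 2 (neighbors: 1, 3)
  deg(6) = 2 (neighbors: 1, 2)

Step 2: Find maximum:
  max(2, 2, 2, 2, 2, 2) = 2 (vertex 1)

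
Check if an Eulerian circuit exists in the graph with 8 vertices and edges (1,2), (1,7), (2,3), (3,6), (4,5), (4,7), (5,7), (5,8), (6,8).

Step 1: Find the degree of each vertex:
  deg(1) = 2
  deg(2) = 2
  deg(3) = 2
  deg(4) = 2
  deg(5) = 3
  deg(6) = 2
  deg(7) = 3
  deg(8) = 2

Step 2: Count vertices with odd degree:
  Odd-degree vertices: 5, 7 (2 total)

Step 3: Apply Euler's theorem:
  - Eulerian circuit exists iff graph is connected and all vertices have even degree
  - Eulerian path exists iff graph is connected and has 0 or 2 odd-degree vertices

Graph is connected with exactly 2 odd-degree vertices (5, 7).
Eulerian path exists (starting and ending at the odd-degree vertices), but no Eulerian circuit.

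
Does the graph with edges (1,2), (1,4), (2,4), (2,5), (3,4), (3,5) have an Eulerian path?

Step 1: Find the degree of each vertex:
  deg(1) = 2
  deg(2) = 3
  deg(3) = 2
  deg(4) = 3
  deg(5) = 2

Step 2: Count vertices with odd degree:
  Odd-degree vertices: 2, 4 (2 total)

Step 3: Apply Euler's theorem:
  - Eulerian circuit exists iff graph is connected and all vertices have even degree
  - Eulerian path exists iff graph is connected and has 0 or 2 odd-degree vertices

Graph is connected with exactly 2 odd-degree vertices (2, 4).
Eulerian path exists (starting and ending at the odd-degree vertices), but no Eulerian circuit.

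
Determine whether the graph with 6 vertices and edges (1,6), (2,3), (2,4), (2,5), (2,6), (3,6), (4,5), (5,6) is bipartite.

Step 1: Attempt 2-coloring using BFS:
  Start at vertex 1, assign color 0
  Color vertex 6 with color 1 (neighbor of 1)
  Color vertex 2 with color 0 (neighbor of 6)
  Color vertex 3 with color 0 (neighbor of 6)
  Color vertex 5 with color 0 (neighbor of 6)

Step 2: Conflict found! Vertices 2 and 3 are adjacent but have the same color.
This means the graph contains an odd cycle.

The graph is NOT bipartite.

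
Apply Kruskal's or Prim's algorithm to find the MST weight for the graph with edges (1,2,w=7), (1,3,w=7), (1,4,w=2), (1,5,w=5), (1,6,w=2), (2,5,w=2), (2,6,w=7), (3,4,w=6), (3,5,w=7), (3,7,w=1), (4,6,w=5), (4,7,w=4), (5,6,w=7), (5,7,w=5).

Apply Kruskal's algorithm (sort edges by weight, add if no cycle):

Sorted edges by weight:
  (3,7) w=1
  (1,6) w=2
  (1,4) w=2
  (2,5) w=2
  (4,7) w=4
  (1,5) w=5
  (4,6) w=5
  (5,7) w=5
  (3,4) w=6
  (1,2) w=7
  (1,3) w=7
  (2,6) w=7
  (3,5) w=7
  (5,6) w=7

Add edge (3,7) w=1 -- no cycle. Running total: 1
Add edge (1,6) w=2 -- no cycle. Running total: 3
Add edge (1,4) w=2 -- no cycle. Running total: 5
Add edge (2,5) w=2 -- no cycle. Running total: 7
Add edge (4,7) w=4 -- no cycle. Running total: 11
Add edge (1,5) w=5 -- no cycle. Running total: 16

MST edges: (3,7,w=1), (1,6,w=2), (1,4,w=2), (2,5,w=2), (4,7,w=4), (1,5,w=5)
Total MST weight: 1 + 2 + 2 + 2 + 4 + 5 = 16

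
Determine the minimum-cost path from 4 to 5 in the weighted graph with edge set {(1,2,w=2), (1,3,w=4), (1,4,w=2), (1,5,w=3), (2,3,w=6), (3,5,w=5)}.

Step 1: Build adjacency list with weights:
  1: 2(w=2), 3(w=4), 4(w=2), 5(w=3)
  2: 1(w=2), 3(w=6)
  3: 1(w=4), 2(w=6), 5(w=5)
  4: 1(w=2)
  5: 1(w=3), 3(w=5)

Step 2: Apply Dijkstra's algorithm from vertex 4:
  Visit vertex 4 (distance=0)
    Update dist[1] = 2
  Visit vertex 1 (distance=2)
    Update dist[2] = 4
    Update dist[3] = 6
    Update dist[5] = 5
  Visit vertex 2 (distance=4)
  Visit vertex 5 (distance=5)

Step 3: Shortest path: 4 -> 1 -> 5
Total weight: 2 + 3 = 5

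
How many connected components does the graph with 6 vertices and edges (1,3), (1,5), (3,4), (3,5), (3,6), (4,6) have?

Step 1: Build adjacency list from edges:
  1: 3, 5
  2: (none)
  3: 1, 4, 5, 6
  4: 3, 6
  5: 1, 3
  6: 3, 4

Step 2: Run BFS/DFS from vertex 1:
  Visited: {1, 3, 5, 4, 6}
  Reached 5 of 6 vertices

Step 3: Only 5 of 6 vertices reached. Graph is disconnected.
Connected components: {1, 3, 4, 5, 6}, {2}
Number of connected components: 2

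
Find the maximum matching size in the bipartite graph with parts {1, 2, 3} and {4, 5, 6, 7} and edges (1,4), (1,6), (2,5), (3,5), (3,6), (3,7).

Step 1: List the neighbors of each left vertex:
  1: 4, 6
  2: 5
  3: 5, 6, 7

Step 2: Greedily match left vertices, then look for augmenting paths:
  Match 1 -- 4
  Match 2 -- 5
  Match 3 -- 6
  No augmenting path remains.

Step 3: Verify this is maximum:
  Matching size 3 = min(|L|, |R|) = min(3, 4), which is an upper bound, so this matching is maximum.

Maximum matching: {(1,4), (2,5), (3,6)}
Size: 3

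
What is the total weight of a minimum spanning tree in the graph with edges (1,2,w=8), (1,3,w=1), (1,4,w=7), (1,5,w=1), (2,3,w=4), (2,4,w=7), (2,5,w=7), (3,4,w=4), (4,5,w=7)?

Apply Kruskal's algorithm (sort edges by weight, add if no cycle):

Sorted edges by weight:
  (1,3) w=1
  (1,5) w=1
  (2,3) w=4
  (3,4) w=4
  (1,4) w=7
  (2,4) w=7
  (2,5) w=7
  (4,5) w=7
  (1,2) w=8

Add edge (1,3) w=1 -- no cycle. Running total: 1
Add edge (1,5) w=1 -- no cycle. Running total: 2
Add edge (2,3) w=4 -- no cycle. Running total: 6
Add edge (3,4) w=4 -- no cycle. Running total: 10

MST edges: (1,3,w=1), (1,5,w=1), (2,3,w=4), (3,4,w=4)
Total MST weight: 1 + 1 + 4 + 4 = 10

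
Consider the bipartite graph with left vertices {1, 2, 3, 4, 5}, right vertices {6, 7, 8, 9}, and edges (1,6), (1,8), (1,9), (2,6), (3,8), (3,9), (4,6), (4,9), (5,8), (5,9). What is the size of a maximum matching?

Step 1: List the neighbors of each left vertex:
  1: 6, 8, 9
  2: 6
  3: 8, 9
  4: 6, 9
  5: 8, 9

Step 2: Greedily match left vertices, then look for augmenting paths:
  Match 1 -- 6
  Match 3 -- 8
  Match 4 -- 9
  No augmenting path remains.

Step 3: Verify this is maximum:
  Matching has size 3. The vertex set {6, 8, 9} covers every edge and has size 3; any matching has at most one edge per cover vertex, so 3 is maximum (König's theorem).

Maximum matching: {(1,6), (3,8), (4,9)}
Size: 3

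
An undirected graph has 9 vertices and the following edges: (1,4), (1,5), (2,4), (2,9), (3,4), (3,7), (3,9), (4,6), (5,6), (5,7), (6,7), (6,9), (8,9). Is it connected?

Step 1: Build adjacency list from edges:
  1: 4, 5
  2: 4, 9
  3: 4, 7, 9
  4: 1, 2, 3, 6
  5: 1, 6, 7
  6: 4, 5, 7, 9
  7: 3, 5, 6
  8: 9
  9: 2, 3, 6, 8

Step 2: Run BFS/DFS from vertex 1:
  Visited: {1, 4, 5, 2, 3, 6, 7, 9, 8}
  Reached 9 of 9 vertices

Step 3: All 9 vertices reached from vertex 1, so the graph is connected.
Answer: Yes, the graph is connected.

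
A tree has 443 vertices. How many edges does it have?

A tree on n vertices always has exactly n - 1 edges.
For n = 443: edges = 443 - 1 = 442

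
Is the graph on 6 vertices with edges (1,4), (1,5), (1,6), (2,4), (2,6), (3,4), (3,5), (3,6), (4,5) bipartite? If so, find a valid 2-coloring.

Step 1: Attempt 2-coloring using BFS:
  Start at vertex 1, assign color 0
  Color vertex 4 with color 1 (neighbor of 1)
  Color vertex 5 with color 1 (neighbor of 1)
  Color vertex 6 with color 1 (neighbor of 1)
  Color vertex 2 with color 0 (neighbor of 4)
  Color vertex 3 with color 0 (neighbor of 4)

Step 2: Conflict found! Vertices 4 and 5 are adjacent but have the same color.
This means the graph contains an odd cycle.

The graph is NOT bipartite.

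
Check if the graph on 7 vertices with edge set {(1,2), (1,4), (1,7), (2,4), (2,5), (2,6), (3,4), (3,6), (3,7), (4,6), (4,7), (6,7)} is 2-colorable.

Step 1: Attempt 2-coloring using BFS:
  Start at vertex 1, assign color 0
  Color vertex 2 with color 1 (neighbor of 1)
  Color vertex 4 with color 1 (neighbor of 1)
  Color vertex 7 with color 1 (neighbor of 1)

Step 2: Conflict found! Vertices 2 and 4 are adjacent but have the same color.
This means the graph contains an odd cycle.

The graph is NOT bipartite.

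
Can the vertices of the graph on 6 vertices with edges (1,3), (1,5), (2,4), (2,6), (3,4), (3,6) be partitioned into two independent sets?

Step 1: Attempt 2-coloring using BFS:
  Start at vertex 1, assign color 0
  Color vertex 3 with color 1 (neighbor of 1)
  Color vertex 5 with color 1 (neighbor of 1)
  Color vertex 4 with color 0 (neighbor of 3)
  Color vertex 6 with color 0 (neighbor of 3)
  Color vertex 2 with color 1 (neighbor of 4)

Step 2: 2-coloring succeeded. No conflicts found.
  Set A (color 0): {1, 4, 6}
  Set B (color 1): {2, 3, 5}

The graph is bipartite with partition {1, 4, 6}, {2, 3, 5}.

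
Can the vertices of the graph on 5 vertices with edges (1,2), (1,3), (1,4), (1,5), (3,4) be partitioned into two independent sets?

Step 1: Attempt 2-coloring using BFS:
  Start at vertex 1, assign color 0
  Color vertex 2 with color 1 (neighbor of 1)
  Color vertex 3 with color 1 (neighbor of 1)
  Color vertex 4 with color 1 (neighbor of 1)
  Color vertex 5 with color 1 (neighbor of 1)

Step 2: Conflict found! Vertices 3 and 4 are adjacent but have the same color.
This means the graph contains an odd cycle.

The graph is NOT bipartite.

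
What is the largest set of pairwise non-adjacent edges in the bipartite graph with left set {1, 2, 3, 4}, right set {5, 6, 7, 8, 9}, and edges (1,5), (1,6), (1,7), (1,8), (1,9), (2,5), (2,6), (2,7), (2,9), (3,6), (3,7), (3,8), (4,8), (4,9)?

Step 1: List the neighbors of each left vertex:
  1: 5, 6, 7, 8, 9
  2: 5, 6, 7, 9
  3: 6, 7, 8
  4: 8, 9

Step 2: Greedily match left vertices, then look for augmenting paths:
  Match 1 -- 5
  Match 2 -- 6
  Match 3 -- 7
  Match 4 -- 8
  No augmenting path remains.

Step 3: Verify this is maximum:
  Matching size 4 = min(|L|, |R|) = min(4, 5), which is an upper bound, so this matching is maximum.

Maximum matching: {(1,5), (2,6), (3,7), (4,8)}
Size: 4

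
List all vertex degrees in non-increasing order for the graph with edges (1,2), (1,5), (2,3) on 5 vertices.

Step 1: Count edges incident to each vertex:
  deg(1) = 2 (neighbors: 2, 5)
  deg(2) = 2 (neighbors: 1, 3)
  deg(3) = 1 (neighbors: 2)
  deg(4) = 0 (neighbors: none)
  deg(5) = 1 (neighbors: 1)

Step 2: Sort degrees in non-increasing order:
  Degrees: [2, 2, 1, 0, 1] -> sorted: [2, 2, 1, 1, 0]

Degree sequence: [2, 2, 1, 1, 0]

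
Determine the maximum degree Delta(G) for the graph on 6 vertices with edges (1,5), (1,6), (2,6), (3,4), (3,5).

Step 1: Count edges incident to each vertex:
  deg(1) = 2 (neighbors: 5, 6)
  deg(2) = 1 (neighbors: 6)
  deg(3) = 2 (neighbors: 4, 5)
  deg(4) = 1 (neighbors: 3)
  deg(5) = 2 (neighbors: 1, 3)
  deg(6) = 2 (neighbors: 1, 2)

Step 2: Find maximum:
  max(2, 1, 2, 1, 2, 2) = 2 (vertex 1)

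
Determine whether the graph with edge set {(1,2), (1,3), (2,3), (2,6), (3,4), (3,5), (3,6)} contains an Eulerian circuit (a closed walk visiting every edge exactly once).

Step 1: Find the degree of each vertex:
  deg(1) = 2
  deg(2) = 3
  deg(3) = 5
  deg(4) = 1
  deg(5) = 1
  deg(6) = 2

Step 2: Count vertices with odd degree:
  Odd-degree vertices: 2, 3, 4, 5 (4 total)

Step 3: Apply Euler's theorem:
  - Eulerian circuit exists iff graph is connected and all vertices have even degree
  - Eulerian path exists iff graph is connected and has 0 or 2 odd-degree vertices

Graph has 4 odd-degree vertices (need 0 or 2).
Neither Eulerian path nor Eulerian circuit exists.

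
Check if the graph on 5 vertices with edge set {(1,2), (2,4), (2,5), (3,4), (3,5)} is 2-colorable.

Step 1: Attempt 2-coloring using BFS:
  Start at vertex 1, assign color 0
  Color vertex 2 with color 1 (neighbor of 1)
  Color vertex 4 with color 0 (neighbor of 2)
  Color vertex 5 with color 0 (neighbor of 2)
  Color vertex 3 with color 1 (neighbor of 4)

Step 2: 2-coloring succeeded. No conflicts found.
  Set A (color 0): {1, 4, 5}
  Set B (color 1): {2, 3}

The graph is bipartite with partition {1, 4, 5}, {2, 3}.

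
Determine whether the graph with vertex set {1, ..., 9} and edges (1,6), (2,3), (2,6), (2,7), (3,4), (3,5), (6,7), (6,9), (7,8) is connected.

Step 1: Build adjacency list from edges:
  1: 6
  2: 3, 6, 7
  3: 2, 4, 5
  4: 3
  5: 3
  6: 1, 2, 7, 9
  7: 2, 6, 8
  8: 7
  9: 6

Step 2: Run BFS/DFS from vertex 1:
  Visited: {1, 6, 2, 7, 9, 3, 8, 4, 5}
  Reached 9 of 9 vertices

Step 3: All 9 vertices reached from vertex 1, so the graph is connected.
Answer: Yes, the graph is connected.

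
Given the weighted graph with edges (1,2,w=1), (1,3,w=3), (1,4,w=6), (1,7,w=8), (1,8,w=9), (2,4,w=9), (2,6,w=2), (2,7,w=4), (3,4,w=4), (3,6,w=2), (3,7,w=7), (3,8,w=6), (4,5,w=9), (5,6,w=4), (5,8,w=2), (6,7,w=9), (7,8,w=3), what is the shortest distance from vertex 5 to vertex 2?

Step 1: Build adjacency list with weights:
  1: 2(w=1), 3(w=3), 4(w=6), 7(w=8), 8(w=9)
  2: 1(w=1), 4(w=9), 6(w=2), 7(w=4)
  3: 1(w=3), 4(w=4), 6(w=2), 7(w=7), 8(w=6)
  4: 1(w=6), 2(w=9), 3(w=4), 5(w=9)
  5: 4(w=9), 6(w=4), 8(w=2)
  6: 2(w=2), 3(w=2), 5(w=4), 7(w=9)
  7: 1(w=8), 2(w=4), 3(w=7), 6(w=9), 8(w=3)
  8: 1(w=9), 3(w=6), 5(w=2), 7(w=3)

Step 2: Apply Dijkstra's algorithm from vertex 5:
  Visit vertex 5 (distance=0)
    Update dist[4] = 9
    Update dist[6] = 4
    Update dist[8] = 2
  Visit vertex 8 (distance=2)
    Update dist[1] = 11
    Update dist[3] = 8
    Update dist[7] = 5
  Visit vertex 6 (distance=4)
    Update dist[2] = 6
    Update dist[3] = 6
  Visit vertex 7 (distance=5)
  Visit vertex 2 (distance=6)
    Update dist[1] = 7

Step 3: Shortest path: 5 -> 6 -> 2
Total weight: 4 + 2 = 6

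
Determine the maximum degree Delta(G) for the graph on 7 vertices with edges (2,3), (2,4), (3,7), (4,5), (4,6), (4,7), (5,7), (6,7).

Step 1: Count edges incident to each vertex:
  deg(1) = 0 (neighbors: none)
  deg(2) = 2 (neighbors: 3, 4)
  deg(3) = 2 (neighbors: 2, 7)
  deg(4) = 4 (neighbors: 2, 5, 6, 7)
  deg(5) = 2 (neighbors: 4, 7)
  deg(6) = 2 (neighbors: 4, 7)
  deg(7) = 4 (neighbors: 3, 4, 5, 6)

Step 2: Find maximum:
  max(0, 2, 2, 4, 2, 2, 4) = 4 (vertex 4)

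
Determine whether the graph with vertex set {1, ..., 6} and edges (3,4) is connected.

Step 1: Build adjacency list from edges:
  1: (none)
  2: (none)
  3: 4
  4: 3
  5: (none)
  6: (none)

Step 2: Run BFS/DFS from vertex 1:
  Visited: {1}
  Reached 1 of 6 vertices

Step 3: Only 1 of 6 vertices reached. Graph is disconnected.
Connected components: {1}, {2}, {3, 4}, {5}, {6}
Answer: No, the graph is not connected (5 components).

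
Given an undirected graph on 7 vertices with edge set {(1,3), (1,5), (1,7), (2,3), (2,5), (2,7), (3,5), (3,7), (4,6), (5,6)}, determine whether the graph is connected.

Step 1: Build adjacency list from edges:
  1: 3, 5, 7
  2: 3, 5, 7
  3: 1, 2, 5, 7
  4: 6
  5: 1, 2, 3, 6
  6: 4, 5
  7: 1, 2, 3

Step 2: Run BFS/DFS from vertex 1:
  Visited: {1, 3, 5, 7, 2, 6, 4}
  Reached 7 of 7 vertices

Step 3: All 7 vertices reached from vertex 1, so the graph is connected.
Answer: Yes, the graph is connected.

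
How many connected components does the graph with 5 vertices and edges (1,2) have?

Step 1: Build adjacency list from edges:
  1: 2
  2: 1
  3: (none)
  4: (none)
  5: (none)

Step 2: Run BFS/DFS from vertex 1:
  Visited: {1, 2}
  Reached 2 of 5 vertices

Step 3: Only 2 of 5 vertices reached. Graph is disconnected.
Connected components: {1, 2}, {3}, {4}, {5}
Number of connected components: 4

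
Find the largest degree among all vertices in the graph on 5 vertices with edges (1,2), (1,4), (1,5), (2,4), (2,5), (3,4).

Step 1: Count edges incident to each vertex:
  deg(1) = 3 (neighbors: 2, 4, 5)
  deg(2) = 3 (neighbors: 1, 4, 5)
  deg(3) = 1 (neighbors: 4)
  deg(4) = 3 (neighbors: 1, 2, 3)
  deg(5) = 2 (neighbors: 1, 2)

Step 2: Find maximum:
  max(3, 3, 1, 3, 2) = 3 (vertex 1)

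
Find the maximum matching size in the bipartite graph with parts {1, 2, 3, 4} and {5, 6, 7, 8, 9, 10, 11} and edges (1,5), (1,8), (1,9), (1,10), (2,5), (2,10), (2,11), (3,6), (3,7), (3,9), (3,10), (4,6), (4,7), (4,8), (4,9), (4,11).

Step 1: List the neighbors of each left vertex:
  1: 5, 8, 9, 10
  2: 5, 10, 11
  3: 6, 7, 9, 10
  4: 6, 7, 8, 9, 11

Step 2: Greedily match left vertices, then look for augmenting paths:
  Match 1 -- 5
  Match 2 -- 10
  Match 3 -- 6
  Match 4 -- 7
  No augmenting path remains.

Step 3: Verify this is maximum:
  Matching size 4 = min(|L|, |R|) = min(4, 7), which is an upper bound, so this matching is maximum.

Maximum matching: {(1,5), (2,10), (3,6), (4,7)}
Size: 4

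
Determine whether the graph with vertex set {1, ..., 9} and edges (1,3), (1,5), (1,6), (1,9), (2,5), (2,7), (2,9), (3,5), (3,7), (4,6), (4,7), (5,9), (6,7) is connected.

Step 1: Build adjacency list from edges:
  1: 3, 5, 6, 9
  2: 5, 7, 9
  3: 1, 5, 7
  4: 6, 7
  5: 1, 2, 3, 9
  6: 1, 4, 7
  7: 2, 3, 4, 6
  8: (none)
  9: 1, 2, 5

Step 2: Run BFS/DFS from vertex 1:
  Visited: {1, 3, 5, 6, 9, 7, 2, 4}
  Reached 8 of 9 vertices

Step 3: Only 8 of 9 vertices reached. Graph is disconnected.
Connected components: {1, 2, 3, 4, 5, 6, 7, 9}, {8}
Answer: No, the graph is not connected (2 components).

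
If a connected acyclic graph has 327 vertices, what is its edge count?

A tree on n vertices always has exactly n - 1 edges.
For n = 327: edges = 327 - 1 = 326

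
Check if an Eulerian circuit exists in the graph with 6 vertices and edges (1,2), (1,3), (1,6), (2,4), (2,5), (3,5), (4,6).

Step 1: Find the degree of each vertex:
  deg(1) = 3
  deg(2) = 3
  deg(3) = 2
  deg(4) = 2
  deg(5) = 2
  deg(6) = 2

Step 2: Count vertices with odd degree:
  Odd-degree vertices: 1, 2 (2 total)

Step 3: Apply Euler's theorem:
  - Eulerian circuit exists iff graph is connected and all vertices have even degree
  - Eulerian path exists iff graph is connected and has 0 or 2 odd-degree vertices

Graph is connected with exactly 2 odd-degree vertices (1, 2).
Eulerian path exists (starting and ending at the odd-degree vertices), but no Eulerian circuit.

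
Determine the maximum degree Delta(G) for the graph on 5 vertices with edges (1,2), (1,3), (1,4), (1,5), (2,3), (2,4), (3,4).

Step 1: Count edges incident to each vertex:
  deg(1) = 4 (neighbors: 2, 3, 4, 5)
  deg(2) = 3 (neighbors: 1, 3, 4)
  deg(3) = 3 (neighbors: 1, 2, 4)
  deg(4) = 3 (neighbors: 1, 2, 3)
  deg(5) = 1 (neighbors: 1)

Step 2: Find maximum:
  max(4, 3, 3, 3, 1) = 4 (vertex 1)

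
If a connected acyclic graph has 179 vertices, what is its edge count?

A tree on n vertices always has exactly n - 1 edges.
For n = 179: edges = 179 - 1 = 178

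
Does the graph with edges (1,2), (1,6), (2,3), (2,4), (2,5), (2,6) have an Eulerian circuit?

Step 1: Find the degree of each vertex:
  deg(1) = 2
  deg(2) = 5
  deg(3) = 1
  deg(4) = 1
  deg(5) = 1
  deg(6) = 2

Step 2: Count vertices with odd degree:
  Odd-degree vertices: 2, 3, 4, 5 (4 total)

Step 3: Apply Euler's theorem:
  - Eulerian circuit exists iff graph is connected and all vertices have even degree
  - Eulerian path exists iff graph is connected and has 0 or 2 odd-degree vertices

Graph has 4 odd-degree vertices (need 0 or 2).
Neither Eulerian path nor Eulerian circuit exists.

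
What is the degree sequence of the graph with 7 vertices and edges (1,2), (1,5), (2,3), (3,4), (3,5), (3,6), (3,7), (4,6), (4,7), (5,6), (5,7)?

Step 1: Count edges incident to each vertex:
  deg(1) = 2 (neighbors: 2, 5)
  deg(2) = 2 (neighbors: 1, 3)
  deg(3) = 5 (neighbors: 2, 4, 5, 6, 7)
  deg(4) = 3 (neighbors: 3, 6, 7)
  deg(5) = 4 (neighbors: 1, 3, 6, 7)
  deg(6) = 3 (neighbors: 3, 4, 5)
  deg(7) = 3 (neighbors: 3, 4, 5)

Step 2: Sort degrees in non-increasing order:
  Degrees: [2, 2, 5, 3, 4, 3, 3] -> sorted: [5, 4, 3, 3, 3, 2, 2]

Degree sequence: [5, 4, 3, 3, 3, 2, 2]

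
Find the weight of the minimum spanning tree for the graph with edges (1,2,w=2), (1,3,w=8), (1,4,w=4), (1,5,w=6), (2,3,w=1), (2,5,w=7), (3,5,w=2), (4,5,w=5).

Apply Kruskal's algorithm (sort edges by weight, add if no cycle):

Sorted edges by weight:
  (2,3) w=1
  (1,2) w=2
  (3,5) w=2
  (1,4) w=4
  (4,5) w=5
  (1,5) w=6
  (2,5) w=7
  (1,3) w=8

Add edge (2,3) w=1 -- no cycle. Running total: 1
Add edge (1,2) w=2 -- no cycle. Running total: 3
Add edge (3,5) w=2 -- no cycle. Running total: 5
Add edge (1,4) w=4 -- no cycle. Running total: 9

MST edges: (2,3,w=1), (1,2,w=2), (3,5,w=2), (1,4,w=4)
Total MST weight: 1 + 2 + 2 + 4 = 9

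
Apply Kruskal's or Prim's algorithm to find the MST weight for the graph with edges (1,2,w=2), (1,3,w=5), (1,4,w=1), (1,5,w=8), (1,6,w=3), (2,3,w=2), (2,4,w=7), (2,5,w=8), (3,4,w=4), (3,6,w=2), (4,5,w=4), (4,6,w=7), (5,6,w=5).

Apply Kruskal's algorithm (sort edges by weight, add if no cycle):

Sorted edges by weight:
  (1,4) w=1
  (1,2) w=2
  (2,3) w=2
  (3,6) w=2
  (1,6) w=3
  (3,4) w=4
  (4,5) w=4
  (1,3) w=5
  (5,6) w=5
  (2,4) w=7
  (4,6) w=7
  (1,5) w=8
  (2,5) w=8

Add edge (1,4) w=1 -- no cycle. Running total: 1
Add edge (1,2) w=2 -- no cycle. Running total: 3
Add edge (2,3) w=2 -- no cycle. Running total: 5
Add edge (3,6) w=2 -- no cycle. Running total: 7
Skip edge (1,6) w=3 -- would create cycle
Skip edge (3,4) w=4 -- would create cycle
Add edge (4,5) w=4 -- no cycle. Running total: 11

MST edges: (1,4,w=1), (1,2,w=2), (2,3,w=2), (3,6,w=2), (4,5,w=4)
Total MST weight: 1 + 2 + 2 + 2 + 4 = 11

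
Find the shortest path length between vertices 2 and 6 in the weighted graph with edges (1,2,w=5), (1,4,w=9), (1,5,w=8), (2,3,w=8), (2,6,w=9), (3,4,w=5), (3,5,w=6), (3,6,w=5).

Step 1: Build adjacency list with weights:
  1: 2(w=5), 4(w=9), 5(w=8)
  2: 1(w=5), 3(w=8), 6(w=9)
  3: 2(w=8), 4(w=5), 5(w=6), 6(w=5)
  4: 1(w=9), 3(w=5)
  5: 1(w=8), 3(w=6)
  6: 2(w=9), 3(w=5)

Step 2: Apply Dijkstra's algorithm from vertex 2:
  Visit vertex 2 (distance=0)
    Update dist[1] = 5
    Update dist[3] = 8
    Update dist[6] = 9
  Visit vertex 1 (distance=5)
    Update dist[4] = 14
    Update dist[5] = 13
  Visit vertex 3 (distance=8)
    Update dist[4] = 13
  Visit vertex 6 (distance=9)

Step 3: Shortest path: 2 -> 6
Total weight: 9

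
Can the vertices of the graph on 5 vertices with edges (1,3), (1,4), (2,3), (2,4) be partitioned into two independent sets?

Step 1: Attempt 2-coloring using BFS:
  Start at vertex 1, assign color 0
  Color vertex 3 with color 1 (neighbor of 1)
  Color vertex 4 with color 1 (neighbor of 1)
  Color vertex 2 with color 0 (neighbor of 3)
  Start new component at vertex 5, assign color 0

Step 2: 2-coloring succeeded. No conflicts found.
  Set A (color 0): {1, 2, 5}
  Set B (color 1): {3, 4}

The graph is bipartite with partition {1, 2, 5}, {3, 4}.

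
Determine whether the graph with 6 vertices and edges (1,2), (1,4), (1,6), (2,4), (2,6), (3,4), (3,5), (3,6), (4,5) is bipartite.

Step 1: Attempt 2-coloring using BFS:
  Start at vertex 1, assign color 0
  Color vertex 2 with color 1 (neighbor of 1)
  Color vertex 4 with color 1 (neighbor of 1)
  Color vertex 6 with color 1 (neighbor of 1)

Step 2: Conflict found! Vertices 2 and 4 are adjacent but have the same color.
This means the graph contains an odd cycle.

The graph is NOT bipartite.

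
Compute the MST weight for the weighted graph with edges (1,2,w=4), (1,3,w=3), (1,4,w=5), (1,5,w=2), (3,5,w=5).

Apply Kruskal's algorithm (sort edges by weight, add if no cycle):

Sorted edges by weight:
  (1,5) w=2
  (1,3) w=3
  (1,2) w=4
  (1,4) w=5
  (3,5) w=5

Add edge (1,5) w=2 -- no cycle. Running total: 2
Add edge (1,3) w=3 -- no cycle. Running total: 5
Add edge (1,2) w=4 -- no cycle. Running total: 9
Add edge (1,4) w=5 -- no cycle. Running total: 14

MST edges: (1,5,w=2), (1,3,w=3), (1,2,w=4), (1,4,w=5)
Total MST weight: 2 + 3 + 4 + 5 = 14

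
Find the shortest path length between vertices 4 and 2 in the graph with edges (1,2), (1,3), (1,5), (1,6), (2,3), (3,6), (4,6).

Step 1: Build adjacency list:
  1: 2, 3, 5, 6
  2: 1, 3
  3: 1, 2, 6
  4: 6
  5: 1
  6: 1, 3, 4

Step 2: BFS from vertex 4 to find shortest path to 2:
  vertex 6 reached at distance 1
  vertex 1 reached at distance 2
  vertex 3 reached at distance 2
  vertex 2 reached at distance 3

Step 3: Shortest path: 4 -> 6 -> 3 -> 2
Path length: 3 edges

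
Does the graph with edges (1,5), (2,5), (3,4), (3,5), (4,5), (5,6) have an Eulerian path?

Step 1: Find the degree of each vertex:
  deg(1) = 1
  deg(2) = 1
  deg(3) = 2
  deg(4) = 2
  deg(5) = 5
  deg(6) = 1

Step 2: Count vertices with odd degree:
  Odd-degree vertices: 1, 2, 5, 6 (4 total)

Step 3: Apply Euler's theorem:
  - Eulerian circuit exists iff graph is connected and all vertices have even degree
  - Eulerian path exists iff graph is connected and has 0 or 2 odd-degree vertices

Graph has 4 odd-degree vertices (need 0 or 2).
Neither Eulerian path nor Eulerian circuit exists.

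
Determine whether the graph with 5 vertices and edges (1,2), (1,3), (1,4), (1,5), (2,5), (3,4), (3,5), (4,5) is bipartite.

Step 1: Attempt 2-coloring using BFS:
  Start at vertex 1, assign color 0
  Color vertex 2 with color 1 (neighbor of 1)
  Color vertex 3 with color 1 (neighbor of 1)
  Color vertex 4 with color 1 (neighbor of 1)
  Color vertex 5 with color 1 (neighbor of 1)

Step 2: Conflict found! Vertices 2 and 5 are adjacent but have the same color.
This means the graph contains an odd cycle.

The graph is NOT bipartite.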